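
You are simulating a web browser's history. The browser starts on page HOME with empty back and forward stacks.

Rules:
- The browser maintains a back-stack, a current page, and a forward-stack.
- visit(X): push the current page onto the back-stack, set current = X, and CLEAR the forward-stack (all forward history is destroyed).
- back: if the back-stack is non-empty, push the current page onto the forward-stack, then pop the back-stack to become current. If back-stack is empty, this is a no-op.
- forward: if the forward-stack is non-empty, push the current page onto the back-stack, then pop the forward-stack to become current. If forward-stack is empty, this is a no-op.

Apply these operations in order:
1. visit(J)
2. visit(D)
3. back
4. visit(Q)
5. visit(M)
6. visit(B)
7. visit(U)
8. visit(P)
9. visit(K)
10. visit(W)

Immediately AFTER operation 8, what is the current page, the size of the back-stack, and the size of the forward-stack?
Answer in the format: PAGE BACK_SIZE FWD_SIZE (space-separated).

After 1 (visit(J)): cur=J back=1 fwd=0
After 2 (visit(D)): cur=D back=2 fwd=0
After 3 (back): cur=J back=1 fwd=1
After 4 (visit(Q)): cur=Q back=2 fwd=0
After 5 (visit(M)): cur=M back=3 fwd=0
After 6 (visit(B)): cur=B back=4 fwd=0
After 7 (visit(U)): cur=U back=5 fwd=0
After 8 (visit(P)): cur=P back=6 fwd=0

P 6 0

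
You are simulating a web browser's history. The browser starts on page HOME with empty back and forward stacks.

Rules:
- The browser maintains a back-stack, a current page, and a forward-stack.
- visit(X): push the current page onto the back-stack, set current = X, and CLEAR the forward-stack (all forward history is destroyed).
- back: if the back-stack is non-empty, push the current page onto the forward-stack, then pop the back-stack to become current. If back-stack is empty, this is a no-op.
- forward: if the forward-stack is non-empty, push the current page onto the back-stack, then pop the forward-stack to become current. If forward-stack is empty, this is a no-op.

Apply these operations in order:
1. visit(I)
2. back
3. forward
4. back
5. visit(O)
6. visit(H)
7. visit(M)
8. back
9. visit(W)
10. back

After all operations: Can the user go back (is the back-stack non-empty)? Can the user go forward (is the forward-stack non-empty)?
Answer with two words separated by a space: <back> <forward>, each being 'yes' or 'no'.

After 1 (visit(I)): cur=I back=1 fwd=0
After 2 (back): cur=HOME back=0 fwd=1
After 3 (forward): cur=I back=1 fwd=0
After 4 (back): cur=HOME back=0 fwd=1
After 5 (visit(O)): cur=O back=1 fwd=0
After 6 (visit(H)): cur=H back=2 fwd=0
After 7 (visit(M)): cur=M back=3 fwd=0
After 8 (back): cur=H back=2 fwd=1
After 9 (visit(W)): cur=W back=3 fwd=0
After 10 (back): cur=H back=2 fwd=1

Answer: yes yes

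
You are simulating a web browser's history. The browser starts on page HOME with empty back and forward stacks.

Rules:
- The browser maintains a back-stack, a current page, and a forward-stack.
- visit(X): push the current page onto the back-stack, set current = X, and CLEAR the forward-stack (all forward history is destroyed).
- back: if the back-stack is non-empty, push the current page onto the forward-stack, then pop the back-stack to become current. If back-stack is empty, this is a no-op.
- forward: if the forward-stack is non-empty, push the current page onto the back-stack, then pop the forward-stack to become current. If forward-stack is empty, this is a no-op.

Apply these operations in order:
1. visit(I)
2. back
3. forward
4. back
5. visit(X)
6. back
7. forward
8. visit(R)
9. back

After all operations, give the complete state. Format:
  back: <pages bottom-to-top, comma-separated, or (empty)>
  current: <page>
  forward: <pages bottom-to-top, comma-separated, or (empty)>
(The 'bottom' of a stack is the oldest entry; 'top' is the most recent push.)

Answer: back: HOME
current: X
forward: R

Derivation:
After 1 (visit(I)): cur=I back=1 fwd=0
After 2 (back): cur=HOME back=0 fwd=1
After 3 (forward): cur=I back=1 fwd=0
After 4 (back): cur=HOME back=0 fwd=1
After 5 (visit(X)): cur=X back=1 fwd=0
After 6 (back): cur=HOME back=0 fwd=1
After 7 (forward): cur=X back=1 fwd=0
After 8 (visit(R)): cur=R back=2 fwd=0
After 9 (back): cur=X back=1 fwd=1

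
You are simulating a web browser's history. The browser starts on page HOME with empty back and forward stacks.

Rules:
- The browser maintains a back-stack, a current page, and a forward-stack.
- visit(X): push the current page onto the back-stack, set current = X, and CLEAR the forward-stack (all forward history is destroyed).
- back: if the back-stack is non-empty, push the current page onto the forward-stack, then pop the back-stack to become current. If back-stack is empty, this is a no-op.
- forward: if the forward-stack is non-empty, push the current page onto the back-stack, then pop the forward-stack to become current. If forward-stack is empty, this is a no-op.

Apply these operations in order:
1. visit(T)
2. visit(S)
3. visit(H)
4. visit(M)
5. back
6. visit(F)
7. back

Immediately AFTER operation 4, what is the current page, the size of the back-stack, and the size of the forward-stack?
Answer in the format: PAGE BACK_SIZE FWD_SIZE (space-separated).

After 1 (visit(T)): cur=T back=1 fwd=0
After 2 (visit(S)): cur=S back=2 fwd=0
After 3 (visit(H)): cur=H back=3 fwd=0
After 4 (visit(M)): cur=M back=4 fwd=0

M 4 0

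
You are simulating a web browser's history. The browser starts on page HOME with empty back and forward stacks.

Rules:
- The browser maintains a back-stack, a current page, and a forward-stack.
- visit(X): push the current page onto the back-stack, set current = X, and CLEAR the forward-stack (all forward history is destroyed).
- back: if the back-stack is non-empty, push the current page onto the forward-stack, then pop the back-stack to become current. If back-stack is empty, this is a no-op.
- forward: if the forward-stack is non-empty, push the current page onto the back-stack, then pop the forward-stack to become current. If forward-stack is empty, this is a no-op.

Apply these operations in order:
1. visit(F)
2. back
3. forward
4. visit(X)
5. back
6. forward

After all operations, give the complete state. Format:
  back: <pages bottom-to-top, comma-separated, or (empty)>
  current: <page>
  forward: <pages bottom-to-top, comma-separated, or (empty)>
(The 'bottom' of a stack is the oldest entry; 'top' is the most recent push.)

After 1 (visit(F)): cur=F back=1 fwd=0
After 2 (back): cur=HOME back=0 fwd=1
After 3 (forward): cur=F back=1 fwd=0
After 4 (visit(X)): cur=X back=2 fwd=0
After 5 (back): cur=F back=1 fwd=1
After 6 (forward): cur=X back=2 fwd=0

Answer: back: HOME,F
current: X
forward: (empty)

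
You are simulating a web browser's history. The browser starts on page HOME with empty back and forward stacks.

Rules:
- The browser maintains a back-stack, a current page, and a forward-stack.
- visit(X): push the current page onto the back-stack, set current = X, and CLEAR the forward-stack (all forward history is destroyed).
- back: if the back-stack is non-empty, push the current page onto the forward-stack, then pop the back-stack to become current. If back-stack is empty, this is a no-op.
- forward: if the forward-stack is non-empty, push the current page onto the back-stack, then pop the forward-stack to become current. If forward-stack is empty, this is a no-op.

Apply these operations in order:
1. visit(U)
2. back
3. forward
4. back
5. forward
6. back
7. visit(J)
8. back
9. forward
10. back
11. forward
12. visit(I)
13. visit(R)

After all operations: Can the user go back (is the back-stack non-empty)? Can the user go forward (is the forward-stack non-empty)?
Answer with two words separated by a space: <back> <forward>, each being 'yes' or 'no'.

Answer: yes no

Derivation:
After 1 (visit(U)): cur=U back=1 fwd=0
After 2 (back): cur=HOME back=0 fwd=1
After 3 (forward): cur=U back=1 fwd=0
After 4 (back): cur=HOME back=0 fwd=1
After 5 (forward): cur=U back=1 fwd=0
After 6 (back): cur=HOME back=0 fwd=1
After 7 (visit(J)): cur=J back=1 fwd=0
After 8 (back): cur=HOME back=0 fwd=1
After 9 (forward): cur=J back=1 fwd=0
After 10 (back): cur=HOME back=0 fwd=1
After 11 (forward): cur=J back=1 fwd=0
After 12 (visit(I)): cur=I back=2 fwd=0
After 13 (visit(R)): cur=R back=3 fwd=0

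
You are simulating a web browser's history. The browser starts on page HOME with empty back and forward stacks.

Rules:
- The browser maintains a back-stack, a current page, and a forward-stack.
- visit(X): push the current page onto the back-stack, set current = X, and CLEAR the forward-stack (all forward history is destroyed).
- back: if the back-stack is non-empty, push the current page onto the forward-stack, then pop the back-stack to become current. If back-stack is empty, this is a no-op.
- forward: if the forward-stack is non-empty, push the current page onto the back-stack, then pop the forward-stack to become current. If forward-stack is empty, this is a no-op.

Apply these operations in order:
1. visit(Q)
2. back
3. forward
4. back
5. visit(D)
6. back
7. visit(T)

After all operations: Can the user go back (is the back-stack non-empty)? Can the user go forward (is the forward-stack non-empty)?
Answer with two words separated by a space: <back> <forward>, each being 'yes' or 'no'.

After 1 (visit(Q)): cur=Q back=1 fwd=0
After 2 (back): cur=HOME back=0 fwd=1
After 3 (forward): cur=Q back=1 fwd=0
After 4 (back): cur=HOME back=0 fwd=1
After 5 (visit(D)): cur=D back=1 fwd=0
After 6 (back): cur=HOME back=0 fwd=1
After 7 (visit(T)): cur=T back=1 fwd=0

Answer: yes no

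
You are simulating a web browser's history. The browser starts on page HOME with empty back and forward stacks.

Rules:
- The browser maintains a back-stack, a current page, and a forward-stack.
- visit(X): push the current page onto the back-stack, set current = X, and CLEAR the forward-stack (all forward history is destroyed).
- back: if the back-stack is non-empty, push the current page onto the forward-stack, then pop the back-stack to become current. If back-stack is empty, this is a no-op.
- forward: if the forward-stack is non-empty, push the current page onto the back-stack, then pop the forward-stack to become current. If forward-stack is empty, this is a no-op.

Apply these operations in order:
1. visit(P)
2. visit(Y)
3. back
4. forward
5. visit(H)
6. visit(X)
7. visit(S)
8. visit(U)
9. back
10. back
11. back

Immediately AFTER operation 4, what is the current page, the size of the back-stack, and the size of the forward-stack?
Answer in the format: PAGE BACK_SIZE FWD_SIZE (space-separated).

After 1 (visit(P)): cur=P back=1 fwd=0
After 2 (visit(Y)): cur=Y back=2 fwd=0
After 3 (back): cur=P back=1 fwd=1
After 4 (forward): cur=Y back=2 fwd=0

Y 2 0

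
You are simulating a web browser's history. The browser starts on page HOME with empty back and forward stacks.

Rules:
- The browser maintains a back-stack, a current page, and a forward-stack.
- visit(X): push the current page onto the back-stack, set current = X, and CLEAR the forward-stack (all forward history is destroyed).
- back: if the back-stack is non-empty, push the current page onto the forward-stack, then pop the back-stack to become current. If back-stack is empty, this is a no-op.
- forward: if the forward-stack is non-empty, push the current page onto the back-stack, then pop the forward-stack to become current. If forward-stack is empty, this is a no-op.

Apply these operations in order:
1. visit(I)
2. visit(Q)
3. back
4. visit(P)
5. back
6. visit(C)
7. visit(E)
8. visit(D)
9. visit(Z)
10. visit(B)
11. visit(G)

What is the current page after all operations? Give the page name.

Answer: G

Derivation:
After 1 (visit(I)): cur=I back=1 fwd=0
After 2 (visit(Q)): cur=Q back=2 fwd=0
After 3 (back): cur=I back=1 fwd=1
After 4 (visit(P)): cur=P back=2 fwd=0
After 5 (back): cur=I back=1 fwd=1
After 6 (visit(C)): cur=C back=2 fwd=0
After 7 (visit(E)): cur=E back=3 fwd=0
After 8 (visit(D)): cur=D back=4 fwd=0
After 9 (visit(Z)): cur=Z back=5 fwd=0
After 10 (visit(B)): cur=B back=6 fwd=0
After 11 (visit(G)): cur=G back=7 fwd=0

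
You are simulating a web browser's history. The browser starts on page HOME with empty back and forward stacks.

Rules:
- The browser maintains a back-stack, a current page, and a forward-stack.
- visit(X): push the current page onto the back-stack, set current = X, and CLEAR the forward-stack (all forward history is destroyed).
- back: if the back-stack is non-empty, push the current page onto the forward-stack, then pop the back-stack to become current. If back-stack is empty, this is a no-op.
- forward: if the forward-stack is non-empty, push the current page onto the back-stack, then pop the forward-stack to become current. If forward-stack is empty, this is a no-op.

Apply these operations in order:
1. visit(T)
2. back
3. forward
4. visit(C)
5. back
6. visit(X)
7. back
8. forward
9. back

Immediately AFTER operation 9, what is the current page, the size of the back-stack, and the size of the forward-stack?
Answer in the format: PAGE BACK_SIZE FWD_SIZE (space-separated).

After 1 (visit(T)): cur=T back=1 fwd=0
After 2 (back): cur=HOME back=0 fwd=1
After 3 (forward): cur=T back=1 fwd=0
After 4 (visit(C)): cur=C back=2 fwd=0
After 5 (back): cur=T back=1 fwd=1
After 6 (visit(X)): cur=X back=2 fwd=0
After 7 (back): cur=T back=1 fwd=1
After 8 (forward): cur=X back=2 fwd=0
After 9 (back): cur=T back=1 fwd=1

T 1 1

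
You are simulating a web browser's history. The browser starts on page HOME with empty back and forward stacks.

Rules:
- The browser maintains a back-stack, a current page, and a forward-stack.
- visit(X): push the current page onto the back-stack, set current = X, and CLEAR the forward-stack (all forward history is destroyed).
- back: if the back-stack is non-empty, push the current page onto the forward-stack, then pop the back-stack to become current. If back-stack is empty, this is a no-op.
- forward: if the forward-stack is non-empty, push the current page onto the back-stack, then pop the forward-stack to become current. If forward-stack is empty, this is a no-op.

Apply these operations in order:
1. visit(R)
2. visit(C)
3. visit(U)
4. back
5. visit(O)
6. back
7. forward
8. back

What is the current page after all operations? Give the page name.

After 1 (visit(R)): cur=R back=1 fwd=0
After 2 (visit(C)): cur=C back=2 fwd=0
After 3 (visit(U)): cur=U back=3 fwd=0
After 4 (back): cur=C back=2 fwd=1
After 5 (visit(O)): cur=O back=3 fwd=0
After 6 (back): cur=C back=2 fwd=1
After 7 (forward): cur=O back=3 fwd=0
After 8 (back): cur=C back=2 fwd=1

Answer: C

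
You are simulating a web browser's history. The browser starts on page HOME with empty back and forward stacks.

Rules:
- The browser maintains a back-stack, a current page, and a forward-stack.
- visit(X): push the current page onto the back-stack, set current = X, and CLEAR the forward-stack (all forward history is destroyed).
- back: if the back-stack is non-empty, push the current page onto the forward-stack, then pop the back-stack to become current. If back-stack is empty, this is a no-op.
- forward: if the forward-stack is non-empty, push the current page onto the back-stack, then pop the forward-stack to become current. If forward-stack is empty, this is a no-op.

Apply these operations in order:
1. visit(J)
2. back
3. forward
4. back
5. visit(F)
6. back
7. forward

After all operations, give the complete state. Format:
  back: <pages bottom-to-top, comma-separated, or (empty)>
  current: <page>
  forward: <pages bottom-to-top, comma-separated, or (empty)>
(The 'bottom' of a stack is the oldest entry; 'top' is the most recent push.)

After 1 (visit(J)): cur=J back=1 fwd=0
After 2 (back): cur=HOME back=0 fwd=1
After 3 (forward): cur=J back=1 fwd=0
After 4 (back): cur=HOME back=0 fwd=1
After 5 (visit(F)): cur=F back=1 fwd=0
After 6 (back): cur=HOME back=0 fwd=1
After 7 (forward): cur=F back=1 fwd=0

Answer: back: HOME
current: F
forward: (empty)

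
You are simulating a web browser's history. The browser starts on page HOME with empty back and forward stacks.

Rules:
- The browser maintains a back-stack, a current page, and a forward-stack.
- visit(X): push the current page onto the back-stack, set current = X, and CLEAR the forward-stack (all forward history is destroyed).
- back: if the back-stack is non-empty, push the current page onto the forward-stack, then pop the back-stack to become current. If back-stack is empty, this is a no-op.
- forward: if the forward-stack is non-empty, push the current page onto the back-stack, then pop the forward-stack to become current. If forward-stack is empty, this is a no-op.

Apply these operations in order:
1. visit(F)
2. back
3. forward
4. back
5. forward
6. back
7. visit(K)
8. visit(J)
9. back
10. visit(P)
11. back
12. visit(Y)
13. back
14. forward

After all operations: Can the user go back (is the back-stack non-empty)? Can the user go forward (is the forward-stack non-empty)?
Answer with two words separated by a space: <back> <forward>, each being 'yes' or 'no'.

Answer: yes no

Derivation:
After 1 (visit(F)): cur=F back=1 fwd=0
After 2 (back): cur=HOME back=0 fwd=1
After 3 (forward): cur=F back=1 fwd=0
After 4 (back): cur=HOME back=0 fwd=1
After 5 (forward): cur=F back=1 fwd=0
After 6 (back): cur=HOME back=0 fwd=1
After 7 (visit(K)): cur=K back=1 fwd=0
After 8 (visit(J)): cur=J back=2 fwd=0
After 9 (back): cur=K back=1 fwd=1
After 10 (visit(P)): cur=P back=2 fwd=0
After 11 (back): cur=K back=1 fwd=1
After 12 (visit(Y)): cur=Y back=2 fwd=0
After 13 (back): cur=K back=1 fwd=1
After 14 (forward): cur=Y back=2 fwd=0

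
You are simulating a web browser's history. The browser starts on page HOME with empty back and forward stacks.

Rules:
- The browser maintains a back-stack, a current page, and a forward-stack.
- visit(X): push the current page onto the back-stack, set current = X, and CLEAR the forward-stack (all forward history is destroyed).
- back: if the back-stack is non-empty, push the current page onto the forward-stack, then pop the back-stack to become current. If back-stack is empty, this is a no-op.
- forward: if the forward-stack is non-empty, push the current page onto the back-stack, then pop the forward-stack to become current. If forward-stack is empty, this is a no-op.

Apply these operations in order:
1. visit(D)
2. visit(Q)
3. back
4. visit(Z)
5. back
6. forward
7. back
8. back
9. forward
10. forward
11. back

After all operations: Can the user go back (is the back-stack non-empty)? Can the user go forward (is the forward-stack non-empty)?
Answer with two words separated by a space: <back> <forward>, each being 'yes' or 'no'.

Answer: yes yes

Derivation:
After 1 (visit(D)): cur=D back=1 fwd=0
After 2 (visit(Q)): cur=Q back=2 fwd=0
After 3 (back): cur=D back=1 fwd=1
After 4 (visit(Z)): cur=Z back=2 fwd=0
After 5 (back): cur=D back=1 fwd=1
After 6 (forward): cur=Z back=2 fwd=0
After 7 (back): cur=D back=1 fwd=1
After 8 (back): cur=HOME back=0 fwd=2
After 9 (forward): cur=D back=1 fwd=1
After 10 (forward): cur=Z back=2 fwd=0
After 11 (back): cur=D back=1 fwd=1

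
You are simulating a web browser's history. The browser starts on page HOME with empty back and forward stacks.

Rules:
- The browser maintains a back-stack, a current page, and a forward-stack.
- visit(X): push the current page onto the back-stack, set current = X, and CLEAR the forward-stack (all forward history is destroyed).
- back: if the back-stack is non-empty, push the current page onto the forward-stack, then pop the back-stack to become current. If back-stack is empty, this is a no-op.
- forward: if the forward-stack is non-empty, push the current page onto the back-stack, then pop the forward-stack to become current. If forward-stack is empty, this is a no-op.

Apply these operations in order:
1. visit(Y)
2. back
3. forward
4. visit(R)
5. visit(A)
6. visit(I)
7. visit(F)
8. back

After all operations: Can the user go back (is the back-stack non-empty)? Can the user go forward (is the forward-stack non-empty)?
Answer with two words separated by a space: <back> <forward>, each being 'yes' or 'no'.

After 1 (visit(Y)): cur=Y back=1 fwd=0
After 2 (back): cur=HOME back=0 fwd=1
After 3 (forward): cur=Y back=1 fwd=0
After 4 (visit(R)): cur=R back=2 fwd=0
After 5 (visit(A)): cur=A back=3 fwd=0
After 6 (visit(I)): cur=I back=4 fwd=0
After 7 (visit(F)): cur=F back=5 fwd=0
After 8 (back): cur=I back=4 fwd=1

Answer: yes yes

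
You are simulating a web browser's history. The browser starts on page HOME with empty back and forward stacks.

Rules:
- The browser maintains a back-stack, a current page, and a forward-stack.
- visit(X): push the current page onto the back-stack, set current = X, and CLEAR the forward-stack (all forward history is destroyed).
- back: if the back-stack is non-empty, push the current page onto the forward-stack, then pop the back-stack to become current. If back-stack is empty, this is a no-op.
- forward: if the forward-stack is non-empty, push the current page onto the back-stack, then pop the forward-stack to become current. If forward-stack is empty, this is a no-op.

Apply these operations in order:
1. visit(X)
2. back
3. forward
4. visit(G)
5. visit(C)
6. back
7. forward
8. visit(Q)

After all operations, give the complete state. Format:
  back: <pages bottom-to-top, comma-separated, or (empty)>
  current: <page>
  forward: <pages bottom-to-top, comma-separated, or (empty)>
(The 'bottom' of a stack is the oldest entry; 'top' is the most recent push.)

After 1 (visit(X)): cur=X back=1 fwd=0
After 2 (back): cur=HOME back=0 fwd=1
After 3 (forward): cur=X back=1 fwd=0
After 4 (visit(G)): cur=G back=2 fwd=0
After 5 (visit(C)): cur=C back=3 fwd=0
After 6 (back): cur=G back=2 fwd=1
After 7 (forward): cur=C back=3 fwd=0
After 8 (visit(Q)): cur=Q back=4 fwd=0

Answer: back: HOME,X,G,C
current: Q
forward: (empty)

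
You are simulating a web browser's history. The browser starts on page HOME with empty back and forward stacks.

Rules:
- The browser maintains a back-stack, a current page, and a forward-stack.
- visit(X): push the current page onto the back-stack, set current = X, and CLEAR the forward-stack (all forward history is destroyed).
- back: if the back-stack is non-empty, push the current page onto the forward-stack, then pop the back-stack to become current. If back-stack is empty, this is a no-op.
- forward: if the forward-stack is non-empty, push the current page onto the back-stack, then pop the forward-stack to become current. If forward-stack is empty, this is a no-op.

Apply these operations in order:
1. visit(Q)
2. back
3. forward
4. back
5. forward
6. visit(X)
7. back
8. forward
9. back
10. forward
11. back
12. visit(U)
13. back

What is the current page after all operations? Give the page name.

After 1 (visit(Q)): cur=Q back=1 fwd=0
After 2 (back): cur=HOME back=0 fwd=1
After 3 (forward): cur=Q back=1 fwd=0
After 4 (back): cur=HOME back=0 fwd=1
After 5 (forward): cur=Q back=1 fwd=0
After 6 (visit(X)): cur=X back=2 fwd=0
After 7 (back): cur=Q back=1 fwd=1
After 8 (forward): cur=X back=2 fwd=0
After 9 (back): cur=Q back=1 fwd=1
After 10 (forward): cur=X back=2 fwd=0
After 11 (back): cur=Q back=1 fwd=1
After 12 (visit(U)): cur=U back=2 fwd=0
After 13 (back): cur=Q back=1 fwd=1

Answer: Q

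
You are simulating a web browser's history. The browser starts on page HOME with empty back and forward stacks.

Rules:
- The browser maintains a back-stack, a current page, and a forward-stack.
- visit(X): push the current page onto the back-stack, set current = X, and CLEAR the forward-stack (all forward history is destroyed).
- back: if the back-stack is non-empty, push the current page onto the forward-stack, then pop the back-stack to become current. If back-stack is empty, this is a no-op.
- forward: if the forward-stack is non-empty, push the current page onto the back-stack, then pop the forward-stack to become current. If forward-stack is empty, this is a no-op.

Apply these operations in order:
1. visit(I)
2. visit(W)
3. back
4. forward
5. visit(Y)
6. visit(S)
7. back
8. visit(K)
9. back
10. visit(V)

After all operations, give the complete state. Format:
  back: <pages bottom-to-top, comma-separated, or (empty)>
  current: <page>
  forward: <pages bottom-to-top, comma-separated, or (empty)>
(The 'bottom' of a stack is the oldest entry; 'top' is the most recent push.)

Answer: back: HOME,I,W,Y
current: V
forward: (empty)

Derivation:
After 1 (visit(I)): cur=I back=1 fwd=0
After 2 (visit(W)): cur=W back=2 fwd=0
After 3 (back): cur=I back=1 fwd=1
After 4 (forward): cur=W back=2 fwd=0
After 5 (visit(Y)): cur=Y back=3 fwd=0
After 6 (visit(S)): cur=S back=4 fwd=0
After 7 (back): cur=Y back=3 fwd=1
After 8 (visit(K)): cur=K back=4 fwd=0
After 9 (back): cur=Y back=3 fwd=1
After 10 (visit(V)): cur=V back=4 fwd=0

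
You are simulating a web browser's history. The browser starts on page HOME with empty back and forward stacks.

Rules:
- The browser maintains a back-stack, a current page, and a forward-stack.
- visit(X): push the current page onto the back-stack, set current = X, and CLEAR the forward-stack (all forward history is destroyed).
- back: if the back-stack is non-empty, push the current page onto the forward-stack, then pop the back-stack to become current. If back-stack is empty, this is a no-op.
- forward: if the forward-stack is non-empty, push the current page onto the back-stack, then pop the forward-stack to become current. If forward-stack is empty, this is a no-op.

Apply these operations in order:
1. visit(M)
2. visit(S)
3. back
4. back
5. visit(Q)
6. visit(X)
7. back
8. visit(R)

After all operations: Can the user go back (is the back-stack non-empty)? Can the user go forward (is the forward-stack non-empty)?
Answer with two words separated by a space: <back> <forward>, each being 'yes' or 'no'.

After 1 (visit(M)): cur=M back=1 fwd=0
After 2 (visit(S)): cur=S back=2 fwd=0
After 3 (back): cur=M back=1 fwd=1
After 4 (back): cur=HOME back=0 fwd=2
After 5 (visit(Q)): cur=Q back=1 fwd=0
After 6 (visit(X)): cur=X back=2 fwd=0
After 7 (back): cur=Q back=1 fwd=1
After 8 (visit(R)): cur=R back=2 fwd=0

Answer: yes no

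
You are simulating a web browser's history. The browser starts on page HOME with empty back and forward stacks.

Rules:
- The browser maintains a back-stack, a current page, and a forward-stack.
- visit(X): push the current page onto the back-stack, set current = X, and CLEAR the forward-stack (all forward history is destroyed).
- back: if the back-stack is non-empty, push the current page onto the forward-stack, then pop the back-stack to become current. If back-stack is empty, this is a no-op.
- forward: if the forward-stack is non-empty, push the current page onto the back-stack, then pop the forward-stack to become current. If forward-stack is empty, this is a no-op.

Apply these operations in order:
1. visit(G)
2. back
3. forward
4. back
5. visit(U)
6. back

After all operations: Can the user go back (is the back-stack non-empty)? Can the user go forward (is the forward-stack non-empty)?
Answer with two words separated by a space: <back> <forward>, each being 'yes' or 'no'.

Answer: no yes

Derivation:
After 1 (visit(G)): cur=G back=1 fwd=0
After 2 (back): cur=HOME back=0 fwd=1
After 3 (forward): cur=G back=1 fwd=0
After 4 (back): cur=HOME back=0 fwd=1
After 5 (visit(U)): cur=U back=1 fwd=0
After 6 (back): cur=HOME back=0 fwd=1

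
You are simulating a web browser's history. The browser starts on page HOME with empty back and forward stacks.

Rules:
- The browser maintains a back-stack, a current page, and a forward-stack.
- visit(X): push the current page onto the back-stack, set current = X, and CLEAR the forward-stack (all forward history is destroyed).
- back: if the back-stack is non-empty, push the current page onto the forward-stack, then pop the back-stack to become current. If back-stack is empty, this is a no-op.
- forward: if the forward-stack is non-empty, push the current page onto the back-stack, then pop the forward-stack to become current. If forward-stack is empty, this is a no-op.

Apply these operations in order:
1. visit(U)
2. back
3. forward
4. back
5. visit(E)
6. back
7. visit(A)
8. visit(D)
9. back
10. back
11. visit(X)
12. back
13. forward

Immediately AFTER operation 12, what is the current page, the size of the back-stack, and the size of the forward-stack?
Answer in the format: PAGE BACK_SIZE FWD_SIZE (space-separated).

After 1 (visit(U)): cur=U back=1 fwd=0
After 2 (back): cur=HOME back=0 fwd=1
After 3 (forward): cur=U back=1 fwd=0
After 4 (back): cur=HOME back=0 fwd=1
After 5 (visit(E)): cur=E back=1 fwd=0
After 6 (back): cur=HOME back=0 fwd=1
After 7 (visit(A)): cur=A back=1 fwd=0
After 8 (visit(D)): cur=D back=2 fwd=0
After 9 (back): cur=A back=1 fwd=1
After 10 (back): cur=HOME back=0 fwd=2
After 11 (visit(X)): cur=X back=1 fwd=0
After 12 (back): cur=HOME back=0 fwd=1

HOME 0 1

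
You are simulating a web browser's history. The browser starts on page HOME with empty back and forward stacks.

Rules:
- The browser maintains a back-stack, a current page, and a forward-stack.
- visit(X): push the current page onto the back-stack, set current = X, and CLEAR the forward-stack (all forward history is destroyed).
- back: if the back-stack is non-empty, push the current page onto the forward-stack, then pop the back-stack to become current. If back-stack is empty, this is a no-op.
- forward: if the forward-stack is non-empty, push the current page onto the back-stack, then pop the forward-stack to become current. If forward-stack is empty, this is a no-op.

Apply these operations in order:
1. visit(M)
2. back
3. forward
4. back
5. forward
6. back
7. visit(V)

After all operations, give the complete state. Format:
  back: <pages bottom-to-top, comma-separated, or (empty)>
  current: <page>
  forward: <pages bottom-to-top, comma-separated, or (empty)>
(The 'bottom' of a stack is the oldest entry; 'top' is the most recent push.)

After 1 (visit(M)): cur=M back=1 fwd=0
After 2 (back): cur=HOME back=0 fwd=1
After 3 (forward): cur=M back=1 fwd=0
After 4 (back): cur=HOME back=0 fwd=1
After 5 (forward): cur=M back=1 fwd=0
After 6 (back): cur=HOME back=0 fwd=1
After 7 (visit(V)): cur=V back=1 fwd=0

Answer: back: HOME
current: V
forward: (empty)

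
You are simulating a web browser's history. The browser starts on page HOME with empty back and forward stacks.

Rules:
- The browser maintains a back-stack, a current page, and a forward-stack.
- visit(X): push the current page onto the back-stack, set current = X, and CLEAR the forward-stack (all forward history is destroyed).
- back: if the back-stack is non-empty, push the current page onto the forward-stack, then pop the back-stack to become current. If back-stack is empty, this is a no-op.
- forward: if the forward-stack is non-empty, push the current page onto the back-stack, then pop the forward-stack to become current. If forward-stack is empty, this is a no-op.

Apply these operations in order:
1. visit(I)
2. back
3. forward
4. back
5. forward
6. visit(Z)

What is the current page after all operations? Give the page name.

After 1 (visit(I)): cur=I back=1 fwd=0
After 2 (back): cur=HOME back=0 fwd=1
After 3 (forward): cur=I back=1 fwd=0
After 4 (back): cur=HOME back=0 fwd=1
After 5 (forward): cur=I back=1 fwd=0
After 6 (visit(Z)): cur=Z back=2 fwd=0

Answer: Z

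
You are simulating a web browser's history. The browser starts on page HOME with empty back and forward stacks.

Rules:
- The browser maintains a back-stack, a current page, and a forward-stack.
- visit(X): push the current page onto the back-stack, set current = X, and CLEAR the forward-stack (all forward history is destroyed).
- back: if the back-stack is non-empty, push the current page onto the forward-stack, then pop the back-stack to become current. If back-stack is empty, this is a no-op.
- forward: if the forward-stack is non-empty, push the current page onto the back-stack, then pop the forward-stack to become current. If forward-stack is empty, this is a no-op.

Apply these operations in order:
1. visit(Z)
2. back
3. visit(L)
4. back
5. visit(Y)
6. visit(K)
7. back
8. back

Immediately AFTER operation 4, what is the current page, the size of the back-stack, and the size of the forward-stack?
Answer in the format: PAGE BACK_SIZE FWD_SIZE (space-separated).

After 1 (visit(Z)): cur=Z back=1 fwd=0
After 2 (back): cur=HOME back=0 fwd=1
After 3 (visit(L)): cur=L back=1 fwd=0
After 4 (back): cur=HOME back=0 fwd=1

HOME 0 1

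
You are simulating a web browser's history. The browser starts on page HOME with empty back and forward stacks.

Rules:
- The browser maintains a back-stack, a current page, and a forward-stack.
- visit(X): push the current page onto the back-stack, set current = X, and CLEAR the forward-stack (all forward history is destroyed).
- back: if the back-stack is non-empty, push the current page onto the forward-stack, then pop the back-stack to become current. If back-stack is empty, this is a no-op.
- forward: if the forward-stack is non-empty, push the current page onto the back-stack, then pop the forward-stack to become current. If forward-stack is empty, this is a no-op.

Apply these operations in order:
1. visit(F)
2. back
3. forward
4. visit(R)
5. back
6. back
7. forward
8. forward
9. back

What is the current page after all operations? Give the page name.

After 1 (visit(F)): cur=F back=1 fwd=0
After 2 (back): cur=HOME back=0 fwd=1
After 3 (forward): cur=F back=1 fwd=0
After 4 (visit(R)): cur=R back=2 fwd=0
After 5 (back): cur=F back=1 fwd=1
After 6 (back): cur=HOME back=0 fwd=2
After 7 (forward): cur=F back=1 fwd=1
After 8 (forward): cur=R back=2 fwd=0
After 9 (back): cur=F back=1 fwd=1

Answer: F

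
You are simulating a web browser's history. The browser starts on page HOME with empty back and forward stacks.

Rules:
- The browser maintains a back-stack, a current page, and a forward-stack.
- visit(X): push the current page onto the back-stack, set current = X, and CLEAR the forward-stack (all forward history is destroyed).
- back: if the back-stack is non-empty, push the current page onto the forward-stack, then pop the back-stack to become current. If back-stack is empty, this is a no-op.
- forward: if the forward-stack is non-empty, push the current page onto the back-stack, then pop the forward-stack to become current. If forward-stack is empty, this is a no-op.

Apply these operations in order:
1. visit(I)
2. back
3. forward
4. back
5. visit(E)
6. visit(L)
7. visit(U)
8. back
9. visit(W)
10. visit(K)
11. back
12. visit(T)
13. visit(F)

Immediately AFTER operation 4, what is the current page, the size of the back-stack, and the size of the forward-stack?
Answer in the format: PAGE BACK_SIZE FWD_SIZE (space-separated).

After 1 (visit(I)): cur=I back=1 fwd=0
After 2 (back): cur=HOME back=0 fwd=1
After 3 (forward): cur=I back=1 fwd=0
After 4 (back): cur=HOME back=0 fwd=1

HOME 0 1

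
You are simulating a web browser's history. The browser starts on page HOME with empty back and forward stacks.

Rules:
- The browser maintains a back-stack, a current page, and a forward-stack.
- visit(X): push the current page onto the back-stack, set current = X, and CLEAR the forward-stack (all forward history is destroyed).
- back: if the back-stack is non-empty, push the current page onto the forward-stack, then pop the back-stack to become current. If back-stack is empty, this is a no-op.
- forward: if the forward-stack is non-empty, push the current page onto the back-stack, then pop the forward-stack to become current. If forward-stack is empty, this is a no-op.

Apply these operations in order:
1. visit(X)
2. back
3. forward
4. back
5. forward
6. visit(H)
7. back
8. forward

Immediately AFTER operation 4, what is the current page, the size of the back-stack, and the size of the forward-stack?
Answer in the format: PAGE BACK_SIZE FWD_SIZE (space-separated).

After 1 (visit(X)): cur=X back=1 fwd=0
After 2 (back): cur=HOME back=0 fwd=1
After 3 (forward): cur=X back=1 fwd=0
After 4 (back): cur=HOME back=0 fwd=1

HOME 0 1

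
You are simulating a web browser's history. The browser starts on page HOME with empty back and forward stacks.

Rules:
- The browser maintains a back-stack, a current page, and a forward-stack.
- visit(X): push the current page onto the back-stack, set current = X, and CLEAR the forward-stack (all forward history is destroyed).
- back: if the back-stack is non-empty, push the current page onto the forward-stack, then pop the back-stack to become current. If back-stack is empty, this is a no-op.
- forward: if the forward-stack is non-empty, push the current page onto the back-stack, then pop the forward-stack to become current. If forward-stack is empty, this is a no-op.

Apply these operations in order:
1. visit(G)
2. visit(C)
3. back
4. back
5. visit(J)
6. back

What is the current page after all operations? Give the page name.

After 1 (visit(G)): cur=G back=1 fwd=0
After 2 (visit(C)): cur=C back=2 fwd=0
After 3 (back): cur=G back=1 fwd=1
After 4 (back): cur=HOME back=0 fwd=2
After 5 (visit(J)): cur=J back=1 fwd=0
After 6 (back): cur=HOME back=0 fwd=1

Answer: HOME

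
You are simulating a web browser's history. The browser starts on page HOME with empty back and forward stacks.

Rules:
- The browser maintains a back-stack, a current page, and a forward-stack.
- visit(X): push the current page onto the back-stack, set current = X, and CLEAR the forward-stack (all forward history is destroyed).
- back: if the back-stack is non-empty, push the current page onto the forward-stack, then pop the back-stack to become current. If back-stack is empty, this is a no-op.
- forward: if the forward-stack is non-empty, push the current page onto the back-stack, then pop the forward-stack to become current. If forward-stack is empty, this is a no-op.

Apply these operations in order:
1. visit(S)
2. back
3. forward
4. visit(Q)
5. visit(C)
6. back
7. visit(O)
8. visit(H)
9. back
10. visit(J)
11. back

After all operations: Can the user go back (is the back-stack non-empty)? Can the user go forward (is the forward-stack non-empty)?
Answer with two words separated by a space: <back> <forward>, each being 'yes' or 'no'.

After 1 (visit(S)): cur=S back=1 fwd=0
After 2 (back): cur=HOME back=0 fwd=1
After 3 (forward): cur=S back=1 fwd=0
After 4 (visit(Q)): cur=Q back=2 fwd=0
After 5 (visit(C)): cur=C back=3 fwd=0
After 6 (back): cur=Q back=2 fwd=1
After 7 (visit(O)): cur=O back=3 fwd=0
After 8 (visit(H)): cur=H back=4 fwd=0
After 9 (back): cur=O back=3 fwd=1
After 10 (visit(J)): cur=J back=4 fwd=0
After 11 (back): cur=O back=3 fwd=1

Answer: yes yes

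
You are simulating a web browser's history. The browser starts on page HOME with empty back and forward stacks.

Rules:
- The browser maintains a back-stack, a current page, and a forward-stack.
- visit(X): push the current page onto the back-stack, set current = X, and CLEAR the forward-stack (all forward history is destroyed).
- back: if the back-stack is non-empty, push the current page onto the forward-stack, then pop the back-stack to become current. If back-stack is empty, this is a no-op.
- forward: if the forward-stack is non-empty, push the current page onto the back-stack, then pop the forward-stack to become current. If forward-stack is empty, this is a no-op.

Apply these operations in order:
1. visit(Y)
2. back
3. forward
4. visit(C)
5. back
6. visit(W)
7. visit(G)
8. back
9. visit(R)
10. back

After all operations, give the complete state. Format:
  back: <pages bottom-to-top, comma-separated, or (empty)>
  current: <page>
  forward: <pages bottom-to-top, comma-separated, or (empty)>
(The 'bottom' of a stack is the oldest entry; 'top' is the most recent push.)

After 1 (visit(Y)): cur=Y back=1 fwd=0
After 2 (back): cur=HOME back=0 fwd=1
After 3 (forward): cur=Y back=1 fwd=0
After 4 (visit(C)): cur=C back=2 fwd=0
After 5 (back): cur=Y back=1 fwd=1
After 6 (visit(W)): cur=W back=2 fwd=0
After 7 (visit(G)): cur=G back=3 fwd=0
After 8 (back): cur=W back=2 fwd=1
After 9 (visit(R)): cur=R back=3 fwd=0
After 10 (back): cur=W back=2 fwd=1

Answer: back: HOME,Y
current: W
forward: R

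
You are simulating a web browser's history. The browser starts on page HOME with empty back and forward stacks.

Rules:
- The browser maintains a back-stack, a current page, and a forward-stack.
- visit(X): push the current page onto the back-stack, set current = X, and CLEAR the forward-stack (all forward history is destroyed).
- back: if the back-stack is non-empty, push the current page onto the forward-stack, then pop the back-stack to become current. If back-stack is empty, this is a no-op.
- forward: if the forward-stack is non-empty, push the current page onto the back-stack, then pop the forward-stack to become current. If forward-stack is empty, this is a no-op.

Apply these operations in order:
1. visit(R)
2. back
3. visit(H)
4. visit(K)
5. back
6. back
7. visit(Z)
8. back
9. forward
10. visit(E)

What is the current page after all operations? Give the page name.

Answer: E

Derivation:
After 1 (visit(R)): cur=R back=1 fwd=0
After 2 (back): cur=HOME back=0 fwd=1
After 3 (visit(H)): cur=H back=1 fwd=0
After 4 (visit(K)): cur=K back=2 fwd=0
After 5 (back): cur=H back=1 fwd=1
After 6 (back): cur=HOME back=0 fwd=2
After 7 (visit(Z)): cur=Z back=1 fwd=0
After 8 (back): cur=HOME back=0 fwd=1
After 9 (forward): cur=Z back=1 fwd=0
After 10 (visit(E)): cur=E back=2 fwd=0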